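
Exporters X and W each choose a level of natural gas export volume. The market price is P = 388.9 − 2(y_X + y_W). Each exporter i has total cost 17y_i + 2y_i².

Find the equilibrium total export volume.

74.38

Exporter X's profit: π = y_X(388.9 − 2(y_X + y_W)) − 17y_X − 2y_X².
∂π/∂y_X = 371.9 − 8y_X − 2y_W = 0, so y_X = 46.4875 − 0.25y_W.
By symmetry y_W = y_X; substituting into the reaction function, 1.25y_X = 46.4875 and y_X = 37.19.
Total export volume: 37.19 + 37.19 = 74.38.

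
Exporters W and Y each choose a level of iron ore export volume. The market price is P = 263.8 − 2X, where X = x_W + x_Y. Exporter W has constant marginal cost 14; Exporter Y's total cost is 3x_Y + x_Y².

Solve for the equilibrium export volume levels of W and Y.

48.86, 27.18

Exporter W's profit: π = x_W(263.8 − 2(x_W + x_Y)) − 14x_W.
∂π/∂x_W = 249.8 − 4x_W − 2x_Y = 0, so x_W = 62.45 − 0.5x_Y.
For Y: ∂π/∂x_Y = 260.8 − 6x_Y − 2x_W = 0 ⇒ x_Y = 652/15 − (1/3)x_W.
Solving the two reaction functions simultaneously: (1 − (−0.5)(−1/3))x_W = 62.45 − 0.5·(652/15), so (5/6)x_W = 2443/60 and x_W = 48.86.
Then x_Y = 652/15 − (1/3)·48.86 = 27.18.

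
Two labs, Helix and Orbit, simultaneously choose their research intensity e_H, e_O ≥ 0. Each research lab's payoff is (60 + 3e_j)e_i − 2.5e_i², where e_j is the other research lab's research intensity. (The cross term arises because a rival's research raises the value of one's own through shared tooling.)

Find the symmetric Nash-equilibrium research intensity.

30

Helix's payoff is (60 + 3e_O)e_H − 2.5e_H².
∂π/∂e_H = 60 + 3e_O − 5e_H = 0, so e_H = 12 + 0.6e_O.
Setting e_H = e_O in the reaction function: e_H = 12 + 0.6e_H, so e_H = 12 / 0.4 = 30.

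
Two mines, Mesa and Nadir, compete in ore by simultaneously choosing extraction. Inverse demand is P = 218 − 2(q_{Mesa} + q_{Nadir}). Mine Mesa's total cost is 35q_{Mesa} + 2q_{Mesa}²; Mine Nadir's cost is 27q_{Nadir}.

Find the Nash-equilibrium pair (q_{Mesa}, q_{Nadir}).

12.5, 41.5

Mine Mesa's profit: π = q_{Mesa}(218 − 2(q_{Mesa} + q_{Nadir})) − 35q_{Mesa} − 2q_{Mesa}².
∂π/∂q_{Mesa} = 183 − 8q_{Mesa} − 2q_{Nadir} = 0, so q_{Mesa} = 22.875 − 0.25q_{Nadir}.
For Nadir: ∂π/∂q_{Nadir} = 191 − 4q_{Nadir} − 2q_{Mesa} = 0 ⇒ q_{Nadir} = 47.75 − 0.5q_{Mesa}.
Plugging q_{Nadir} into Mesa's best response: q_{Mesa} = 22.875 − 0.25(47.75 − 0.5q_{Mesa}) ⇒ 0.875q_{Mesa} = 10.9375, so q_{Mesa} = 12.5.
Then q_{Nadir} = 47.75 − 0.5·12.5 = 41.5.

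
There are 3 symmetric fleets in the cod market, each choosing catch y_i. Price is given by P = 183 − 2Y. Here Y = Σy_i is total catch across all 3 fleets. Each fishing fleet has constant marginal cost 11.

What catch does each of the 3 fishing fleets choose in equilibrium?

21.5

A representative fishing fleet's profit is π_i = y_i(183 − 2Y) − 11y_i, with Y = y_i + Σ_{j≠i} y_j.
First-order condition: 172 − 4y_i − 2Σ_{j≠i} y_j = 0.
In a symmetric equilibrium every fishing fleet chooses the same y, so Σ_{j≠i} y_j = 2y. The condition becomes 172 − 8y = 0, giving y = 172/8 = 21.5.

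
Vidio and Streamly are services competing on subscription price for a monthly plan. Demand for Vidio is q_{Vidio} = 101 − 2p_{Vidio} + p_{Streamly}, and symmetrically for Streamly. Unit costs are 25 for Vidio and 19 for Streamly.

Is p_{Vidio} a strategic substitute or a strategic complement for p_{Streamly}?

Vidio's profit: π = (p_{Vidio} − 25)(101 − 2p_{Vidio} + p_{Streamly}).
∂π/∂p_{Vidio} = 151 − 4p_{Vidio} + p_{Streamly} = 0 ⇒ p_{Vidio} = 37.75 + 0.25p_{Streamly}.
The best-response slope dp_{Vidio}/dp_{Streamly} = 0.25 > 0: the reaction function is upward-sloping, so the choices are strategic complements.

strategic complements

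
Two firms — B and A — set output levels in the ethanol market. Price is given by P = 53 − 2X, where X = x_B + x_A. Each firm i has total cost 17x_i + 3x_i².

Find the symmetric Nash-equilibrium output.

Firm B's profit: π = x_B(53 − 2(x_B + x_A)) − 17x_B − 3x_B².
∂π/∂x_B = 36 − 10x_B − 2x_A = 0, so x_B = 3.6 − 0.2x_A.
The game is symmetric, so in equilibrium x_A = x_B: the reaction function gives 1.2x_B = 3.6, hence x_B = 3.

3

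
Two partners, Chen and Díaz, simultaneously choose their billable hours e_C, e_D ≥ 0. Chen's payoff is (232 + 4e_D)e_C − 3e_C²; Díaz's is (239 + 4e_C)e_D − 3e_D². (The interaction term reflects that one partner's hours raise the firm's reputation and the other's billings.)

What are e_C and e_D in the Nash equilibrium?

117.4, 118.1

Expanding Chen's payoff: 232e_C + 4e_De_C − 3e_C².
∂π/∂e_C = 232 + 4e_D − 6e_C = 0, so e_C = 116/3 + (2/3)e_D.
Likewise for Díaz: e_D = 239/6 + (2/3)e_C.
Substituting the second reaction function into the first: e_C = 116/3 + (2/3)(239/6 + (2/3)e_C), which gives (5/9)e_C = 587/9 ⇒ e_C = 117.4.
Then e_D = 239/6 + (2/3)·117.4 = 118.1.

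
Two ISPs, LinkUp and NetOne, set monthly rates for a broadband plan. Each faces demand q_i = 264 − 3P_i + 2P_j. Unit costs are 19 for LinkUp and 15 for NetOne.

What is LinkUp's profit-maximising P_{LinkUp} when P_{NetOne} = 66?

LinkUp's profit: π = (P_{LinkUp} − 19)(264 − 3P_{LinkUp} + 2P_{NetOne}).
∂π/∂P_{LinkUp} = 321 − 6P_{LinkUp} + 2P_{NetOne} = 0 ⇒ P_{LinkUp} = 53.5 + (1/3)P_{NetOne}.
At P_{NetOne} = 66: P_{LinkUp} = 53.5 + (1/3)·66 = 75.5.

75.5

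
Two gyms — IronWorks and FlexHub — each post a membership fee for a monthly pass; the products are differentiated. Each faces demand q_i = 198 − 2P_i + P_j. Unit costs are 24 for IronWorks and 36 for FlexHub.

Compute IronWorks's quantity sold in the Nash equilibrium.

119.2

IronWorks's profit: π = (P_{IronWorks} − 24)(198 − 2P_{IronWorks} + P_{FlexHub}).
∂π/∂P_{IronWorks} = 246 − 4P_{IronWorks} + P_{FlexHub} = 0 ⇒ P_{IronWorks} = 61.5 + 0.25P_{FlexHub}.
Similarly P_{FlexHub} = 67.5 + 0.25P_{IronWorks}.
Substituting the second reaction function into the first: P_{IronWorks} = 61.5 + 0.25(67.5 + 0.25P_{IronWorks}), which gives 0.9375P_{IronWorks} = 78.375 ⇒ P_{IronWorks} = 83.6.
Then P_{FlexHub} = 67.5 + 0.25·83.6 = 88.4.
q_{IronWorks} = 198 − 2·83.6 + 88.4 = 119.2.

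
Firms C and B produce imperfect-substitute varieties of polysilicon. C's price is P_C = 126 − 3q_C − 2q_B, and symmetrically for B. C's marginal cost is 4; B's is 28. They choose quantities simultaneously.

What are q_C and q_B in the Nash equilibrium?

Firm C's profit: π = q_C(126 − 3q_C − 2q_B) − 4q_C.
∂π/∂q_C = 122 − 6q_C − 2q_B = 0 ⇒ q_C = 61/3 − (1/3)q_B.
Similarly q_B = 49/3 − (1/3)q_C.
Plugging q_B into C's best response: q_C = 61/3 − (1/3)(49/3 − (1/3)q_C) ⇒ (8/9)q_C = 134/9, so q_C = 16.75.
Then q_B = 49/3 − (1/3)·16.75 = 10.75.

16.75, 10.75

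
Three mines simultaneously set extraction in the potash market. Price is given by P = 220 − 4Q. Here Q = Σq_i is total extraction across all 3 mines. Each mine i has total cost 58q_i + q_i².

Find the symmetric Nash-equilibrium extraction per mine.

A representative mine's profit is π_i = q_i(220 − 4Q) − 58q_i − q_i², with Q = q_i + Σ_{j≠i} q_j.
First-order condition: 162 − 10q_i − 4Σ_{j≠i} q_j = 0.
Imposing symmetry (q_j = q for all j) turns Σ_{j≠i} q_j into 2q, so 162 = 18q and q = 9.

9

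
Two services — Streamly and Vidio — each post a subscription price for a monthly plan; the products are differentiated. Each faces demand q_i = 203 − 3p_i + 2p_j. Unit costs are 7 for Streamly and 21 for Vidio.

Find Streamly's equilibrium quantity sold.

Streamly's profit: π = (p_{Streamly} − 7)(203 − 3p_{Streamly} + 2p_{Vidio}).
∂π/∂p_{Streamly} = 224 − 6p_{Streamly} + 2p_{Vidio} = 0 ⇒ p_{Streamly} = 112/3 + (1/3)p_{Vidio}.
Similarly p_{Vidio} = 133/3 + (1/3)p_{Streamly}.
Substituting the second reaction function into the first: p_{Streamly} = 112/3 + (1/3)(133/3 + (1/3)p_{Streamly}), which gives (8/9)p_{Streamly} = 469/9 ⇒ p_{Streamly} = 58.625.
Then p_{Vidio} = 133/3 + (1/3)·58.625 = 63.875.
q_{Streamly} = 203 − 3·58.625 + 2·63.875 = 154.875.

154.875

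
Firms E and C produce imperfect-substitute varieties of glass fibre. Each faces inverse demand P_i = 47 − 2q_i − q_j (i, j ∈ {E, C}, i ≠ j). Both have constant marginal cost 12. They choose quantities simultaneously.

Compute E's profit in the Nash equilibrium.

98

Firm E's profit: π = q_E(47 − 2q_E − q_C) − 12q_E.
∂π/∂q_E = 35 − 4q_E − q_C = 0 ⇒ q_E = 8.75 − 0.25q_C.
The game is symmetric, so in equilibrium q_C = q_E: the reaction function gives 1.25q_E = 8.75, hence q_E = 7.
P_E = 47 − 2·7 − 7 = 26.
Profit = (26 − 12)·7 = 98.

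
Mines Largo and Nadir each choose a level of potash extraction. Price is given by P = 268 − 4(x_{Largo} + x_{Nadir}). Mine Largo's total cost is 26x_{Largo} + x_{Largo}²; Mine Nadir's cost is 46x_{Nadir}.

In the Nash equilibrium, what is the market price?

124.25

Mine Largo's profit: π = x_{Largo}(268 − 4(x_{Largo} + x_{Nadir})) − 26x_{Largo} − x_{Largo}².
∂π/∂x_{Largo} = 242 − 10x_{Largo} − 4x_{Nadir} = 0, so x_{Largo} = 24.2 − 0.4x_{Nadir}.
For Nadir: ∂π/∂x_{Nadir} = 222 − 8x_{Nadir} − 4x_{Largo} = 0 ⇒ x_{Nadir} = 27.75 − 0.5x_{Largo}.
Substituting the second reaction function into the first: x_{Largo} = 24.2 − 0.4(27.75 − 0.5x_{Largo}), which gives 0.8x_{Largo} = 13.1 ⇒ x_{Largo} = 16.375.
Then x_{Nadir} = 27.75 − 0.5·16.375 = 19.5625.
Equilibrium price: P = 268 − 4·35.9375 = 124.25.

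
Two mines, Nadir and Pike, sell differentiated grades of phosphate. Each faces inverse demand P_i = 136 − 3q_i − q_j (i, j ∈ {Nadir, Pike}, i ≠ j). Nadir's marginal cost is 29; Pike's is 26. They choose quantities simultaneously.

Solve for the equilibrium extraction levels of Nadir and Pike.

Mine Nadir's profit: π = q_{Nadir}(136 − 3q_{Nadir} − q_{Pike}) − 29q_{Nadir}.
∂π/∂q_{Nadir} = 107 − 6q_{Nadir} − q_{Pike} = 0 ⇒ q_{Nadir} = 107/6 − (1/6)q_{Pike}.
Similarly q_{Pike} = 55/3 − (1/6)q_{Nadir}.
Plugging q_{Pike} into Nadir's best response: q_{Nadir} = 107/6 − (1/6)(55/3 − (1/6)q_{Nadir}) ⇒ (35/36)q_{Nadir} = 133/9, so q_{Nadir} = 15.2.
Then q_{Pike} = 55/3 − (1/6)·15.2 = 15.8.

15.2, 15.8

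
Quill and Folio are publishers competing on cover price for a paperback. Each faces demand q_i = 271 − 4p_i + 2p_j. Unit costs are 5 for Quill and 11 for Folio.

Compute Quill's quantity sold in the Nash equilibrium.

Quill's profit: π = (p_{Quill} − 5)(271 − 4p_{Quill} + 2p_{Folio}).
∂π/∂p_{Quill} = 291 − 8p_{Quill} + 2p_{Folio} = 0 ⇒ p_{Quill} = 36.375 + 0.25p_{Folio}.
Similarly p_{Folio} = 39.375 + 0.25p_{Quill}.
Substituting the second reaction function into the first: p_{Quill} = 36.375 + 0.25(39.375 + 0.25p_{Quill}), which gives 0.9375p_{Quill} = 1479/32 ⇒ p_{Quill} = 49.3.
Then p_{Folio} = 39.375 + 0.25·49.3 = 51.7.
q_{Quill} = 271 − 4·49.3 + 2·51.7 = 177.2.

177.2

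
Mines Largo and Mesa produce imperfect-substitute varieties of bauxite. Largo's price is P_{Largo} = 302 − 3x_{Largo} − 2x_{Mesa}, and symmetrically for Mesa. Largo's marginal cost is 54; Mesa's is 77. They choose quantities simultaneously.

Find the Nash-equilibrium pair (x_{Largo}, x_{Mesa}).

Mine Largo's profit: π = x_{Largo}(302 − 3x_{Largo} − 2x_{Mesa}) − 54x_{Largo}.
∂π/∂x_{Largo} = 248 − 6x_{Largo} − 2x_{Mesa} = 0 ⇒ x_{Largo} = 124/3 − (1/3)x_{Mesa}.
Similarly x_{Mesa} = 37.5 − (1/3)x_{Largo}.
Plugging x_{Mesa} into Largo's best response: x_{Largo} = 124/3 − (1/3)(37.5 − (1/3)x_{Largo}) ⇒ (8/9)x_{Largo} = 173/6, so x_{Largo} = 32.4375.
Then x_{Mesa} = 37.5 − (1/3)·32.4375 = 26.6875.

32.4375, 26.6875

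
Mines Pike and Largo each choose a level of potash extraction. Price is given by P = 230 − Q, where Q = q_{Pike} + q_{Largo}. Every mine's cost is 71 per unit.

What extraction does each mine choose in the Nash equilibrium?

53

Mine Pike's profit: π = q_{Pike}(230 − (q_{Pike} + q_{Largo})) − 71q_{Pike}.
∂π/∂q_{Pike} = 159 − 2q_{Pike} − q_{Largo} = 0, so q_{Pike} = 79.5 − 0.5q_{Largo}.
The game is symmetric, so in equilibrium q_{Largo} = q_{Pike}: the reaction function gives 1.5q_{Pike} = 79.5, hence q_{Pike} = 53.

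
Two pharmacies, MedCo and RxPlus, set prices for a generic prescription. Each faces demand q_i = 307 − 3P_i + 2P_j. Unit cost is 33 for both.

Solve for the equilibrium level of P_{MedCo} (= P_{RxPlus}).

101.5

MedCo's profit: π = (P_{MedCo} − 33)(307 − 3P_{MedCo} + 2P_{RxPlus}).
∂π/∂P_{MedCo} = 406 − 6P_{MedCo} + 2P_{RxPlus} = 0 ⇒ P_{MedCo} = 203/3 + (1/3)P_{RxPlus}.
The game is symmetric, so in equilibrium P_{RxPlus} = P_{MedCo}: the reaction function gives (2/3)P_{MedCo} = 203/3, hence P_{MedCo} = 101.5.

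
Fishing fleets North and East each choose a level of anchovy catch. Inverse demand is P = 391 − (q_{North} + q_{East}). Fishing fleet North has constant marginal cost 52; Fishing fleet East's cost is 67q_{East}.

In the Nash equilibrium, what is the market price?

170

Fishing fleet North's profit: π = q_{North}(391 − (q_{North} + q_{East})) − 52q_{North}.
∂π/∂q_{North} = 339 − 2q_{North} − q_{East} = 0, so q_{North} = 169.5 − 0.5q_{East}.
By the same steps for East: q_{East} = 162 − 0.5q_{North}.
Solving the two reaction functions simultaneously: (1 − (−0.5)(−0.5))q_{North} = 169.5 − 0.5·162, so 0.75q_{North} = 88.5 and q_{North} = 118.
Then q_{East} = 162 − 0.5·118 = 103.
Equilibrium price: P = 391 − 221 = 170.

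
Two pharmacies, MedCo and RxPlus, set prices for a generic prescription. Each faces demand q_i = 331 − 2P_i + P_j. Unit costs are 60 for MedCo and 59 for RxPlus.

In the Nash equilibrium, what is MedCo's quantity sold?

180.4

MedCo's profit: π = (P_{MedCo} − 60)(331 − 2P_{MedCo} + P_{RxPlus}).
∂π/∂P_{MedCo} = 451 − 4P_{MedCo} + P_{RxPlus} = 0 ⇒ P_{MedCo} = 112.75 + 0.25P_{RxPlus}.
Similarly P_{RxPlus} = 112.25 + 0.25P_{MedCo}.
Solving the two reaction functions simultaneously: (1 − (0.25)(0.25))P_{MedCo} = 112.75 + 0.25·112.25, so 0.9375P_{MedCo} = 140.8125 and P_{MedCo} = 150.2.
Then P_{RxPlus} = 112.25 + 0.25·150.2 = 149.8.
q_{MedCo} = 331 − 2·150.2 + 149.8 = 180.4.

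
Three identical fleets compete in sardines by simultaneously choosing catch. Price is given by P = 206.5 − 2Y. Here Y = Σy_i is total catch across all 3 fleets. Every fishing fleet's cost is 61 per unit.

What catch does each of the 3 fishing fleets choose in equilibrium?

A representative fishing fleet's profit is π_i = y_i(206.5 − 2Y) − 61y_i, with Y = y_i + Σ_{j≠i} y_j.
First-order condition: 145.5 − 4y_i − 2Σ_{j≠i} y_j = 0.
In a symmetric equilibrium every fishing fleet chooses the same y, so Σ_{j≠i} y_j = 2y. The condition becomes 145.5 − 8y = 0, giving y = 145.5/8 = 18.1875.

18.1875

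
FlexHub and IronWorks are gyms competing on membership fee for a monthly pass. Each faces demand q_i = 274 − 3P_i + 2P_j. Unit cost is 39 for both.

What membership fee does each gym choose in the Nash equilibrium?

97.75

FlexHub's profit: π = (P_{FlexHub} − 39)(274 − 3P_{FlexHub} + 2P_{IronWorks}).
∂π/∂P_{FlexHub} = 391 − 6P_{FlexHub} + 2P_{IronWorks} = 0 ⇒ P_{FlexHub} = 391/6 + (1/3)P_{IronWorks}.
Setting P_{FlexHub} = P_{IronWorks} in the reaction function: P_{FlexHub} = 391/6 + (1/3)P_{FlexHub}, so P_{FlexHub} = (391/6) / (2/3) = 97.75.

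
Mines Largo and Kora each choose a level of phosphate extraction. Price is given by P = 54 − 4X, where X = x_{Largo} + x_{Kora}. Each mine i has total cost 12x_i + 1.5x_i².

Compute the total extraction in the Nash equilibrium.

Mine Largo's profit: π = x_{Largo}(54 − 4(x_{Largo} + x_{Kora})) − 12x_{Largo} − 1.5x_{Largo}².
∂π/∂x_{Largo} = 42 − 11x_{Largo} − 4x_{Kora} = 0, so x_{Largo} = 42/11 − (4/11)x_{Kora}.
By symmetry x_{Kora} = x_{Largo}; substituting into the reaction function, (15/11)x_{Largo} = 42/11 and x_{Largo} = 2.8.
Total extraction: 2.8 + 2.8 = 5.6.

5.6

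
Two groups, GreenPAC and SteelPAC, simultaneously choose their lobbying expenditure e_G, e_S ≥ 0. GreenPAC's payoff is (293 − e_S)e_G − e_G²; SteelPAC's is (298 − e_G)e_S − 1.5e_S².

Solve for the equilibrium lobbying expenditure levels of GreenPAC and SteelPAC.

116.2, 60.6

Expanding GreenPAC's payoff: 293e_G − e_Se_G − e_G².
∂π/∂e_G = 293 − e_S − 2e_G = 0, so e_G = 146.5 − 0.5e_S.
Likewise for SteelPAC: e_S = 298/3 − (1/3)e_G.
Solving the two reaction functions simultaneously: (1 − (−0.5)(−1/3))e_G = 146.5 − 0.5·(298/3), so (5/6)e_G = 581/6 and e_G = 116.2.
Then e_S = 298/3 − (1/3)·116.2 = 60.6.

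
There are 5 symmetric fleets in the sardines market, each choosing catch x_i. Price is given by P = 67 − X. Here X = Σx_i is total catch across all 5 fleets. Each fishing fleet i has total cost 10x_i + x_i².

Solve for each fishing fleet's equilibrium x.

A representative fishing fleet's profit is π_i = x_i(67 − X) − 10x_i − x_i², with X = x_i + Σ_{j≠i} x_j.
First-order condition: 57 − 4x_i − Σ_{j≠i} x_j = 0.
Imposing symmetry (x_j = x for all j) turns Σ_{j≠i} x_j into 4x, so 57 = 8x and x = 7.125.

7.125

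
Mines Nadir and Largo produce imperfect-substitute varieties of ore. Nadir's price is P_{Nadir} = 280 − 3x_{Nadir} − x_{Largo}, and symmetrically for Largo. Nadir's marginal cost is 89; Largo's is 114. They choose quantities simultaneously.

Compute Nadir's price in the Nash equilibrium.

173

Mine Nadir's profit: π = x_{Nadir}(280 − 3x_{Nadir} − x_{Largo}) − 89x_{Nadir}.
∂π/∂x_{Nadir} = 191 − 6x_{Nadir} − x_{Largo} = 0 ⇒ x_{Nadir} = 191/6 − (1/6)x_{Largo}.
Similarly x_{Largo} = 83/3 − (1/6)x_{Nadir}.
Plugging x_{Largo} into Nadir's best response: x_{Nadir} = 191/6 − (1/6)(83/3 − (1/6)x_{Nadir}) ⇒ (35/36)x_{Nadir} = 245/9, so x_{Nadir} = 28.
Then x_{Largo} = 83/3 − (1/6)·28 = 23.
P_{Nadir} = 280 − 3·28 − 23 = 173.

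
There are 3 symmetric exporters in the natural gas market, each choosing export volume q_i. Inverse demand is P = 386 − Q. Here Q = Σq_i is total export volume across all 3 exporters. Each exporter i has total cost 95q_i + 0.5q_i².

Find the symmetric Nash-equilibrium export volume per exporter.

A representative exporter's profit is π_i = q_i(386 − Q) − 95q_i − 0.5q_i², with Q = q_i + Σ_{j≠i} q_j.
First-order condition: 291 − 3q_i − Σ_{j≠i} q_j = 0.
With identical exporters, set every q_j = q: then 291 − 3q − 2q = 0, i.e. q = 291/5 = 58.2.

58.2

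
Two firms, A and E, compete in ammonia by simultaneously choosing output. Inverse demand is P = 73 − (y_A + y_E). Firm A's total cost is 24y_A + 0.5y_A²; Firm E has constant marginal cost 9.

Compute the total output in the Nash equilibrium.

35.4

Firm A's profit: π = y_A(73 − (y_A + y_E)) − 24y_A − 0.5y_A².
∂π/∂y_A = 49 − 3y_A − y_E = 0, so y_A = 49/3 − (1/3)y_E.
For E: ∂π/∂y_E = 64 − 2y_E − y_A = 0 ⇒ y_E = 32 − 0.5y_A.
Plugging y_E into A's best response: y_A = 49/3 − (1/3)(32 − 0.5y_A) ⇒ (5/6)y_A = 17/3, so y_A = 6.8.
Then y_E = 32 − 0.5·6.8 = 28.6.
Total output: 6.8 + 28.6 = 35.4.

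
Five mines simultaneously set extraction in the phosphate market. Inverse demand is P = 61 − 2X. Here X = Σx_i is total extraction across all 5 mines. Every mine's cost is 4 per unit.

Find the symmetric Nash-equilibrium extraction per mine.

4.75

A representative mine's profit is π_i = x_i(61 − 2X) − 4x_i, with X = x_i + Σ_{j≠i} x_j.
First-order condition: 57 − 4x_i − 2Σ_{j≠i} x_j = 0.
In a symmetric equilibrium every mine chooses the same x, so Σ_{j≠i} x_j = 4x. The condition becomes 57 − 12x = 0, giving x = 57/12 = 4.75.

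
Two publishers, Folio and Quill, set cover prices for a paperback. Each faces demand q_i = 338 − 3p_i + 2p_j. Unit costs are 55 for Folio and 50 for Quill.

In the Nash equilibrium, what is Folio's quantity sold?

209.4375

Folio's profit: π = (p_{Folio} − 55)(338 − 3p_{Folio} + 2p_{Quill}).
∂π/∂p_{Folio} = 503 − 6p_{Folio} + 2p_{Quill} = 0 ⇒ p_{Folio} = 503/6 + (1/3)p_{Quill}.
Similarly p_{Quill} = 244/3 + (1/3)p_{Folio}.
Substituting the second reaction function into the first: p_{Folio} = 503/6 + (1/3)(244/3 + (1/3)p_{Folio}), which gives (8/9)p_{Folio} = 1997/18 ⇒ p_{Folio} = 124.8125.
Then p_{Quill} = 244/3 + (1/3)·124.8125 = 122.9375.
q_{Folio} = 338 − 3·124.8125 + 2·122.9375 = 209.4375.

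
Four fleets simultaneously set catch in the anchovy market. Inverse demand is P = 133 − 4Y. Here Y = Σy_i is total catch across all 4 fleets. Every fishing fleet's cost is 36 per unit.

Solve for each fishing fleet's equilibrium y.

4.85

A representative fishing fleet's profit is π_i = y_i(133 − 4Y) − 36y_i, with Y = y_i + Σ_{j≠i} y_j.
First-order condition: 97 − 8y_i − 4Σ_{j≠i} y_j = 0.
Imposing symmetry (y_j = y for all j) turns Σ_{j≠i} y_j into 3y, so 97 = 20y and y = 4.85.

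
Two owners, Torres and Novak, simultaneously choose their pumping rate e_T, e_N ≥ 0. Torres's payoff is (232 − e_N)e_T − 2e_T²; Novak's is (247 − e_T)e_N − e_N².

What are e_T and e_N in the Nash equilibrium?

31, 108

Expanding Torres's payoff: 232e_T − e_Ne_T − 2e_T².
∂π/∂e_T = 232 − e_N − 4e_T = 0, so e_T = 58 − 0.25e_N.
Likewise for Novak: e_N = 123.5 − 0.5e_T.
Substituting the second reaction function into the first: e_T = 58 − 0.25(123.5 − 0.5e_T), which gives 0.875e_T = 27.125 ⇒ e_T = 31.
Then e_N = 123.5 − 0.5·31 = 108.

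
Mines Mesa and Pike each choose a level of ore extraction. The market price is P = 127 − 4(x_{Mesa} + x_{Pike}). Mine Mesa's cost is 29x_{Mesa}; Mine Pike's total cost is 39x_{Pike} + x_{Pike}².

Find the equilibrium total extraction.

Mine Mesa's profit: π = x_{Mesa}(127 − 4(x_{Mesa} + x_{Pike})) − 29x_{Mesa}.
∂π/∂x_{Mesa} = 98 − 8x_{Mesa} − 4x_{Pike} = 0, so x_{Mesa} = 12.25 − 0.5x_{Pike}.
For Pike: ∂π/∂x_{Pike} = 88 − 10x_{Pike} − 4x_{Mesa} = 0 ⇒ x_{Pike} = 8.8 − 0.4x_{Mesa}.
Substituting the second reaction function into the first: x_{Mesa} = 12.25 − 0.5(8.8 − 0.4x_{Mesa}), which gives 0.8x_{Mesa} = 7.85 ⇒ x_{Mesa} = 9.8125.
Then x_{Pike} = 8.8 − 0.4·9.8125 = 4.875.
Total extraction: 9.8125 + 4.875 = 14.6875.

14.6875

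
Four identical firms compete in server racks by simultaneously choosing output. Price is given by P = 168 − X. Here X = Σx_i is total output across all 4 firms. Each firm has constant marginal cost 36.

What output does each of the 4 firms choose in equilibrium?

A representative firm's profit is π_i = x_i(168 − X) − 36x_i, with X = x_i + Σ_{j≠i} x_j.
First-order condition: 132 − 2x_i − Σ_{j≠i} x_j = 0.
With identical firms, set every x_j = x: then 132 − 2x − 3x = 0, i.e. x = 132/5 = 26.4.

26.4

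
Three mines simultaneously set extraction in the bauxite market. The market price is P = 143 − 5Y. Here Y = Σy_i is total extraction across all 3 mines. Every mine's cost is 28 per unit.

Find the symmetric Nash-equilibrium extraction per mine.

5.75

A representative mine's profit is π_i = y_i(143 − 5Y) − 28y_i, with Y = y_i + Σ_{j≠i} y_j.
First-order condition: 115 − 10y_i − 5Σ_{j≠i} y_j = 0.
With identical mines, set every y_j = y: then 115 − 10y − 10y = 0, i.e. y = 115/20 = 5.75.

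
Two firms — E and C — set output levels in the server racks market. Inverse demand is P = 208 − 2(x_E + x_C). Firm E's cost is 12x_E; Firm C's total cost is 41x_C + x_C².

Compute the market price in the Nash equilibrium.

96.2

Firm E's profit: π = x_E(208 − 2(x_E + x_C)) − 12x_E.
∂π/∂x_E = 196 − 4x_E − 2x_C = 0, so x_E = 49 − 0.5x_C.
For C: ∂π/∂x_C = 167 − 6x_C − 2x_E = 0 ⇒ x_C = 167/6 − (1/3)x_E.
Plugging x_C into E's best response: x_E = 49 − 0.5(167/6 − (1/3)x_E) ⇒ (5/6)x_E = 421/12, so x_E = 42.1.
Then x_C = 167/6 − (1/3)·42.1 = 13.8.
Equilibrium price: P = 208 − 2·55.9 = 96.2.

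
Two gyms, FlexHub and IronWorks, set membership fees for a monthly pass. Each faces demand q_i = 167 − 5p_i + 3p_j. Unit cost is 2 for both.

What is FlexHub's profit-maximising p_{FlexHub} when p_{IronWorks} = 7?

FlexHub's profit: π = (p_{FlexHub} − 2)(167 − 5p_{FlexHub} + 3p_{IronWorks}).
∂π/∂p_{FlexHub} = 177 − 10p_{FlexHub} + 3p_{IronWorks} = 0 ⇒ p_{FlexHub} = 17.7 + 0.3p_{IronWorks}.
At p_{IronWorks} = 7: p_{FlexHub} = 17.7 + 0.3·7 = 19.8.

19.8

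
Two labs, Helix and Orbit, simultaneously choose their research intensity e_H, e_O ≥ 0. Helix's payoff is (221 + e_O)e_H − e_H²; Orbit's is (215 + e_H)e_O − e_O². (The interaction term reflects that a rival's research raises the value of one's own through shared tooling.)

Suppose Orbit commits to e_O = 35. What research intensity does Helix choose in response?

Expanding Helix's payoff: 221e_H + e_Oe_H − e_H².
∂π/∂e_H = 221 + e_O − 2e_H = 0, so e_H = 110.5 + 0.5e_O.
At e_O = 35: e_H = 110.5 + 0.5·35 = 128.

128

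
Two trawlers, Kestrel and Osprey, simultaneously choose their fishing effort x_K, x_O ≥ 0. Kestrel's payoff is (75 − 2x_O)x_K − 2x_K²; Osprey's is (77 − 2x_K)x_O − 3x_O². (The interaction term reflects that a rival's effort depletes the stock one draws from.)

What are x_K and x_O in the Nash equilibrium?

Expanding Kestrel's payoff: 75x_K − 2x_Ox_K − 2x_K².
∂π/∂x_K = 75 − 2x_O − 4x_K = 0, so x_K = 18.75 − 0.5x_O.
Likewise for Osprey: x_O = 77/6 − (1/3)x_K.
Substituting the second reaction function into the first: x_K = 18.75 − 0.5(77/6 − (1/3)x_K), which gives (5/6)x_K = 37/3 ⇒ x_K = 14.8.
Then x_O = 77/6 − (1/3)·14.8 = 7.9.

14.8, 7.9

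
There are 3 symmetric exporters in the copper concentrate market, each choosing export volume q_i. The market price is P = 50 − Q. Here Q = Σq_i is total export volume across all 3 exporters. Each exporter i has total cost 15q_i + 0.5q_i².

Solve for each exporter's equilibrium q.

7

A representative exporter's profit is π_i = q_i(50 − Q) − 15q_i − 0.5q_i², with Q = q_i + Σ_{j≠i} q_j.
First-order condition: 35 − 3q_i − Σ_{j≠i} q_j = 0.
Imposing symmetry (q_j = q for all j) turns Σ_{j≠i} q_j into 2q, so 35 = 5q and q = 7.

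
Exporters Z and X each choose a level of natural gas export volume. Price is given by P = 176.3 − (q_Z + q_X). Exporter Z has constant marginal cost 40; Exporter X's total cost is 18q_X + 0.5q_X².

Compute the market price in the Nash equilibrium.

90.12

Exporter Z's profit: π = q_Z(176.3 − (q_Z + q_X)) − 40q_Z.
∂π/∂q_Z = 136.3 − 2q_Z − q_X = 0, so q_Z = 68.15 − 0.5q_X.
For X: ∂π/∂q_X = 158.3 − 3q_X − q_Z = 0 ⇒ q_X = 1583/30 − (1/3)q_Z.
Substituting the second reaction function into the first: q_Z = 68.15 − 0.5(1583/30 − (1/3)q_Z), which gives (5/6)q_Z = 1253/30 ⇒ q_Z = 50.12.
Then q_X = 1583/30 − (1/3)·50.12 = 36.06.
Equilibrium price: P = 176.3 − 86.18 = 90.12.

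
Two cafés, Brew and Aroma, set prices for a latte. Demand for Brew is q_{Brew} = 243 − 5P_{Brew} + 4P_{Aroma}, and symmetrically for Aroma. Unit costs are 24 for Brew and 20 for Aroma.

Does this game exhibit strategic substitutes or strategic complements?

Brew's profit: π = (P_{Brew} − 24)(243 − 5P_{Brew} + 4P_{Aroma}).
∂π/∂P_{Brew} = 363 − 10P_{Brew} + 4P_{Aroma} = 0 ⇒ P_{Brew} = 36.3 + 0.4P_{Aroma}.
The best-response slope dP_{Brew}/dP_{Aroma} = 0.4 > 0: the reaction function is upward-sloping, so the choices are strategic complements.

strategic complements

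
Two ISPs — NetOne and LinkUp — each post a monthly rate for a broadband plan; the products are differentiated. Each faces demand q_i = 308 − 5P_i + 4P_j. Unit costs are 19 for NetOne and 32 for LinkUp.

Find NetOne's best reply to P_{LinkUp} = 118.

87.5

NetOne's profit: π = (P_{NetOne} − 19)(308 − 5P_{NetOne} + 4P_{LinkUp}).
∂π/∂P_{NetOne} = 403 − 10P_{NetOne} + 4P_{LinkUp} = 0 ⇒ P_{NetOne} = 40.3 + 0.4P_{LinkUp}.
At P_{LinkUp} = 118: P_{NetOne} = 40.3 + 0.4·118 = 87.5.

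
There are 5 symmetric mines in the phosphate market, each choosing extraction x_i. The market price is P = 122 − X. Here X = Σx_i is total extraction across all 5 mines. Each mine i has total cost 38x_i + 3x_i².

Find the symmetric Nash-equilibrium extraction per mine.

7

A representative mine's profit is π_i = x_i(122 − X) − 38x_i − 3x_i², with X = x_i + Σ_{j≠i} x_j.
First-order condition: 84 − 8x_i − Σ_{j≠i} x_j = 0.
Imposing symmetry (x_j = x for all j) turns Σ_{j≠i} x_j into 4x, so 84 = 12x and x = 7.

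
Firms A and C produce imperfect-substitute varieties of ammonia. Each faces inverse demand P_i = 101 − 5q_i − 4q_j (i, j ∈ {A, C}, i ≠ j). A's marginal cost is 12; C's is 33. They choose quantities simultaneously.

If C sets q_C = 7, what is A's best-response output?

6.1

Firm A's profit: π = q_A(101 − 5q_A − 4q_C) − 12q_A.
∂π/∂q_A = 89 − 10q_A − 4q_C = 0 ⇒ q_A = 8.9 − 0.4q_C.
At q_C = 7: q_A = 8.9 − 0.4·7 = 6.1.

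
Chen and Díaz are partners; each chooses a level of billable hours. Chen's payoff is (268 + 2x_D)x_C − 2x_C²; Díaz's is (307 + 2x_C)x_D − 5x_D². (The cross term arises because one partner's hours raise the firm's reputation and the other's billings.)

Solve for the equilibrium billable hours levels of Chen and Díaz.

Expanding Chen's payoff: 268x_C + 2x_Dx_C − 2x_C².
∂π/∂x_C = 268 + 2x_D − 4x_C = 0, so x_C = 67 + 0.5x_D.
Likewise for Díaz: x_D = 30.7 + 0.2x_C.
Solving the two reaction functions simultaneously: (1 − (0.5)(0.2))x_C = 67 + 0.5·30.7, so 0.9x_C = 82.35 and x_C = 91.5.
Then x_D = 30.7 + 0.2·91.5 = 49.

91.5, 49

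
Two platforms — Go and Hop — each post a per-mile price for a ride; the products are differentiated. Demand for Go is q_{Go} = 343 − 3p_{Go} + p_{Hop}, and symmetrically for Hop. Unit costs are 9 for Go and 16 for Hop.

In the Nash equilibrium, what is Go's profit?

12910.08

Go's profit: π = (p_{Go} − 9)(343 − 3p_{Go} + p_{Hop}).
∂π/∂p_{Go} = 370 − 6p_{Go} + p_{Hop} = 0 ⇒ p_{Go} = 185/3 + (1/6)p_{Hop}.
Similarly p_{Hop} = 391/6 + (1/6)p_{Go}.
Solving the two reaction functions simultaneously: (1 − (1/6)(1/6))p_{Go} = 185/3 + (1/6)·(391/6), so (35/36)p_{Go} = 2611/36 and p_{Go} = 74.6.
Then p_{Hop} = 391/6 + (1/6)·74.6 = 77.6.
q_{Go} = 343 − 3·74.6 + 77.6 = 196.8.
Profit = (74.6 − 9)·196.8 = 12910.08.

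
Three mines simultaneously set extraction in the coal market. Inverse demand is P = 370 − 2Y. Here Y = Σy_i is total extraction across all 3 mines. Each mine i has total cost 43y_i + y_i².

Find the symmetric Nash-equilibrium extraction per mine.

32.7

A representative mine's profit is π_i = y_i(370 − 2Y) − 43y_i − y_i², with Y = y_i + Σ_{j≠i} y_j.
First-order condition: 327 − 6y_i − 2Σ_{j≠i} y_j = 0.
In a symmetric equilibrium every mine chooses the same y, so Σ_{j≠i} y_j = 2y. The condition becomes 327 − 10y = 0, giving y = 327/10 = 32.7.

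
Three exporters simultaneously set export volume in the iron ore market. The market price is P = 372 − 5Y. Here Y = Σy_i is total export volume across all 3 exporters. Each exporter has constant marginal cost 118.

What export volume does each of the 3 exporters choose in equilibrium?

A representative exporter's profit is π_i = y_i(372 − 5Y) − 118y_i, with Y = y_i + Σ_{j≠i} y_j.
First-order condition: 254 − 10y_i − 5Σ_{j≠i} y_j = 0.
Imposing symmetry (y_j = y for all j) turns Σ_{j≠i} y_j into 2y, so 254 = 20y and y = 12.7.

12.7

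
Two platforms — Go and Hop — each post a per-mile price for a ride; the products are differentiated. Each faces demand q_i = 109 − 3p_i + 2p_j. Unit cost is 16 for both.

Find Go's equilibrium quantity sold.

Go's profit: π = (p_{Go} − 16)(109 − 3p_{Go} + 2p_{Hop}).
∂π/∂p_{Go} = 157 − 6p_{Go} + 2p_{Hop} = 0 ⇒ p_{Go} = 157/6 + (1/3)p_{Hop}.
By symmetry p_{Hop} = p_{Go}; substituting into the reaction function, (2/3)p_{Go} = 157/6 and p_{Go} = 39.25.
q_{Go} = 109 − 3·39.25 + 2·39.25 = 69.75.

69.75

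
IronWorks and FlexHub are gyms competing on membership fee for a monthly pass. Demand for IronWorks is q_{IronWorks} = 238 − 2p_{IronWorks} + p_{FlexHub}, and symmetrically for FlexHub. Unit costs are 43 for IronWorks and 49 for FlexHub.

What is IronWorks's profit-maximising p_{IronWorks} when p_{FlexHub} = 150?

IronWorks's profit: π = (p_{IronWorks} − 43)(238 − 2p_{IronWorks} + p_{FlexHub}).
∂π/∂p_{IronWorks} = 324 − 4p_{IronWorks} + p_{FlexHub} = 0 ⇒ p_{IronWorks} = 81 + 0.25p_{FlexHub}.
At p_{FlexHub} = 150: p_{IronWorks} = 81 + 0.25·150 = 118.5.

118.5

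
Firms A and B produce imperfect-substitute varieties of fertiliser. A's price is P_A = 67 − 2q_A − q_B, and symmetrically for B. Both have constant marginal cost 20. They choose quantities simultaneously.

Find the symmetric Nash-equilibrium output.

Firm A's profit: π = q_A(67 − 2q_A − q_B) − 20q_A.
∂π/∂q_A = 47 − 4q_A − q_B = 0 ⇒ q_A = 11.75 − 0.25q_B.
The game is symmetric, so in equilibrium q_B = q_A: the reaction function gives 1.25q_A = 11.75, hence q_A = 9.4.

9.4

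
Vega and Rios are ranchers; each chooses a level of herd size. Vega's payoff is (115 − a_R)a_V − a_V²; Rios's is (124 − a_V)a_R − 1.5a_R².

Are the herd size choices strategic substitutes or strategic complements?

Expanding Vega's payoff: 115a_V − a_Ra_V − a_V².
∂π/∂a_V = 115 − a_R − 2a_V = 0, so a_V = 57.5 − 0.5a_R.
The best-response slope da_V/da_R = −0.5 < 0: the reaction function is downward-sloping, so the choices are strategic substitutes.

strategic substitutes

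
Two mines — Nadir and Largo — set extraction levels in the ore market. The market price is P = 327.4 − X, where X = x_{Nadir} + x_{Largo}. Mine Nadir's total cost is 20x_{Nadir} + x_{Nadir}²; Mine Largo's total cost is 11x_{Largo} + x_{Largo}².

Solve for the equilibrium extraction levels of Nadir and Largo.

Mine Nadir's profit: π = x_{Nadir}(327.4 − (x_{Nadir} + x_{Largo})) − 20x_{Nadir} − x_{Nadir}².
∂π/∂x_{Nadir} = 307.4 − 4x_{Nadir} − x_{Largo} = 0, so x_{Nadir} = 76.85 − 0.25x_{Largo}.
By the same steps for Largo: x_{Largo} = 79.1 − 0.25x_{Nadir}.
Substituting the second reaction function into the first: x_{Nadir} = 76.85 − 0.25(79.1 − 0.25x_{Nadir}), which gives 0.9375x_{Nadir} = 57.075 ⇒ x_{Nadir} = 60.88.
Then x_{Largo} = 79.1 − 0.25·60.88 = 63.88.

60.88, 63.88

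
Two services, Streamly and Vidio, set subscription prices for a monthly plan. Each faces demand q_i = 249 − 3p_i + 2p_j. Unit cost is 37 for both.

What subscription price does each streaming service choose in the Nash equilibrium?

90

Streamly's profit: π = (p_{Streamly} − 37)(249 − 3p_{Streamly} + 2p_{Vidio}).
∂π/∂p_{Streamly} = 360 − 6p_{Streamly} + 2p_{Vidio} = 0 ⇒ p_{Streamly} = 60 + (1/3)p_{Vidio}.
By symmetry p_{Vidio} = p_{Streamly}; substituting into the reaction function, (2/3)p_{Streamly} = 60 and p_{Streamly} = 90.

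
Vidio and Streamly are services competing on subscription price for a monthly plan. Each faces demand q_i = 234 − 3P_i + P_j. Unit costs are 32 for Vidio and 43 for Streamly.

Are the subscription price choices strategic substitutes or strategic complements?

Vidio's profit: π = (P_{Vidio} − 32)(234 − 3P_{Vidio} + P_{Streamly}).
∂π/∂P_{Vidio} = 330 − 6P_{Vidio} + P_{Streamly} = 0 ⇒ P_{Vidio} = 55 + (1/6)P_{Streamly}.
The best-response slope dP_{Vidio}/dP_{Streamly} = 1/6 > 0: the reaction function is upward-sloping, so the choices are strategic complements.

strategic complements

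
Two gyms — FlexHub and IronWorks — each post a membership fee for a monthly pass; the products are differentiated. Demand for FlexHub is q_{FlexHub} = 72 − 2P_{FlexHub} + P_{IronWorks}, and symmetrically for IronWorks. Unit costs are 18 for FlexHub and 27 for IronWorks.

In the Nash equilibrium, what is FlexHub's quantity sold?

38.4

FlexHub's profit: π = (P_{FlexHub} − 18)(72 − 2P_{FlexHub} + P_{IronWorks}).
∂π/∂P_{FlexHub} = 108 − 4P_{FlexHub} + P_{IronWorks} = 0 ⇒ P_{FlexHub} = 27 + 0.25P_{IronWorks}.
Similarly P_{IronWorks} = 31.5 + 0.25P_{FlexHub}.
Solving the two reaction functions simultaneously: (1 − (0.25)(0.25))P_{FlexHub} = 27 + 0.25·31.5, so 0.9375P_{FlexHub} = 34.875 and P_{FlexHub} = 37.2.
Then P_{IronWorks} = 31.5 + 0.25·37.2 = 40.8.
q_{FlexHub} = 72 − 2·37.2 + 40.8 = 38.4.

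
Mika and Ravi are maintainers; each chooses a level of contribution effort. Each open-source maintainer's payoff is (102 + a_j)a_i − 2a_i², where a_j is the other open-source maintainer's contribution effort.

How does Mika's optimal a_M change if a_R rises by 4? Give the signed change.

Mika's payoff is (102 + a_R)a_M − 2a_M².
∂π/∂a_M = 102 + a_R − 4a_M = 0, so a_M = 25.5 + 0.25a_R.
The reaction-function slope is 0.25, so a 4-unit rise in a_R moves a_M by 0.25 × 4 = 1. Mika's best response rises — the actions are strategic complements.

1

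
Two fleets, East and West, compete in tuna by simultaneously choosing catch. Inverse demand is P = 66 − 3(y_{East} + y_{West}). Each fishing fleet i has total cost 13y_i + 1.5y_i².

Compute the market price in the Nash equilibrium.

Fishing fleet East's profit: π = y_{East}(66 − 3(y_{East} + y_{West})) − 13y_{East} − 1.5y_{East}².
∂π/∂y_{East} = 53 − 9y_{East} − 3y_{West} = 0, so y_{East} = 53/9 − (1/3)y_{West}.
The game is symmetric, so in equilibrium y_{West} = y_{East}: the reaction function gives (4/3)y_{East} = 53/9, hence y_{East} = 53/12.
Equilibrium price: P = 66 − 3·(53/6) = 39.5.

39.5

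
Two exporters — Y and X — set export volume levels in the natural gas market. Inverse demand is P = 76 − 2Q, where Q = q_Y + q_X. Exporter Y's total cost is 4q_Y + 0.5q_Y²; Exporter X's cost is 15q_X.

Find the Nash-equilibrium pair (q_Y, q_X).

Exporter Y's profit: π = q_Y(76 − 2(q_Y + q_X)) − 4q_Y − 0.5q_Y².
∂π/∂q_Y = 72 − 5q_Y − 2q_X = 0, so q_Y = 14.4 − 0.4q_X.
For X: ∂π/∂q_X = 61 − 4q_X − 2q_Y = 0 ⇒ q_X = 15.25 − 0.5q_Y.
Solving the two reaction functions simultaneously: (1 − (−0.4)(−0.5))q_Y = 14.4 − 0.4·15.25, so 0.8q_Y = 8.3 and q_Y = 10.375.
Then q_X = 15.25 − 0.5·10.375 = 10.0625.

10.375, 10.0625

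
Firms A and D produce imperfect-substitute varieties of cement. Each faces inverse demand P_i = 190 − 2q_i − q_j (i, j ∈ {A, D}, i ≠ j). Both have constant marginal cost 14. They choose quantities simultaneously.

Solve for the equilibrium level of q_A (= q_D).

Firm A's profit: π = q_A(190 − 2q_A − q_D) − 14q_A.
∂π/∂q_A = 176 − 4q_A − q_D = 0 ⇒ q_A = 44 − 0.25q_D.
The game is symmetric, so in equilibrium q_D = q_A: the reaction function gives 1.25q_A = 44, hence q_A = 35.2.

35.2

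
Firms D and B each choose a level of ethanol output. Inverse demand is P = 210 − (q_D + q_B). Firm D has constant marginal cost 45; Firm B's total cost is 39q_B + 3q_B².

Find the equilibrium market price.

Firm D's profit: π = q_D(210 − (q_D + q_B)) − 45q_D.
∂π/∂q_D = 165 − 2q_D − q_B = 0, so q_D = 82.5 − 0.5q_B.
For B: ∂π/∂q_B = 171 − 8q_B − q_D = 0 ⇒ q_B = 21.375 − 0.125q_D.
Plugging q_B into D's best response: q_D = 82.5 − 0.5(21.375 − 0.125q_D) ⇒ 0.9375q_D = 71.8125, so q_D = 76.6.
Then q_B = 21.375 − 0.125·76.6 = 11.8.
Equilibrium price: P = 210 − 88.4 = 121.6.

121.6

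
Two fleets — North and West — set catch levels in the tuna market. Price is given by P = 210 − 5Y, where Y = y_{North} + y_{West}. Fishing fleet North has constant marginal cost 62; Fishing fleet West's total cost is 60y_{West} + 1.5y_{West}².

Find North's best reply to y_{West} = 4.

12.8

Fishing fleet North's profit: π = y_{North}(210 − 5(y_{North} + y_{West})) − 62y_{North}.
∂π/∂y_{North} = 148 − 10y_{North} − 5y_{West} = 0, so y_{North} = 14.8 − 0.5y_{West}.
At y_{West} = 4: y_{North} = 14.8 − 0.5·4 = 12.8.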